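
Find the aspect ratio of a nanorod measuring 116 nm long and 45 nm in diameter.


Aspect ratio AR = length / diameter
AR = 116 / 45
AR = 2.58

2.58


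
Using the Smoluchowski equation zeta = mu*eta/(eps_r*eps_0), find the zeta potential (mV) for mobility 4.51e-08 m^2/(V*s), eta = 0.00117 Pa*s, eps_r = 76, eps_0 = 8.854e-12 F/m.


Smoluchowski equation: zeta = mu * eta / (eps_r * eps_0)
zeta = 4.51e-08 * 0.00117 / (76 * 8.854e-12)
zeta = 0.078417 V = 78.42 mV

78.42


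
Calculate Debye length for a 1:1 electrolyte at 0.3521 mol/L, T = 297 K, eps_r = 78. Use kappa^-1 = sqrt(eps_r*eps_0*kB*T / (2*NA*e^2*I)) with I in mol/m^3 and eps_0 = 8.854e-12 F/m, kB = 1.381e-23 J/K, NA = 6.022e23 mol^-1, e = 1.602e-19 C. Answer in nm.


Ionic strength I = 0.3521 * 1^2 * 1000 = 352.1 mol/m^3
kappa^-1 = sqrt(78 * 8.854e-12 * 1.381e-23 * 297 / (2 * 6.022e23 * (1.602e-19)^2 * 352.1))
kappa^-1 = 0.51 nm

0.51


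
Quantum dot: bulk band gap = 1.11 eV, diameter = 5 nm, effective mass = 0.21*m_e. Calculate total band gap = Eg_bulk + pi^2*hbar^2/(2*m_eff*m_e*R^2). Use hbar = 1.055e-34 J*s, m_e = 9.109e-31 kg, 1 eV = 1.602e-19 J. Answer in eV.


Radius R = 5/2 nm = 2.5e-09 m
Confinement energy dE = pi^2 * hbar^2 / (2 * m_eff * m_e * R^2)
dE = pi^2 * (1.055e-34)^2 / (2 * 0.21 * 9.109e-31 * (2.5e-09)^2) J, divided by 1.602e-19 J/eV
dE = 0.2868 eV
Total band gap = E_g(bulk) + dE = 1.11 + 0.2868 = 1.3968 eV

1.3968


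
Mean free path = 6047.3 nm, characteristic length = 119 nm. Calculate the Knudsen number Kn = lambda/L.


Knudsen number Kn = lambda / L
Kn = 6047.3 / 119
Kn = 50.8176

50.8176


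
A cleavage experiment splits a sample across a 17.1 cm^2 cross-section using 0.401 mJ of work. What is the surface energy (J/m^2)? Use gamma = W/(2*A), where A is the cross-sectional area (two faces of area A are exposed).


Convert: A = 17.1 cm^2 = 0.00171 m^2, W = 0.401 mJ = 0.000401 J
Cleaving exposes two faces of area A, so total new surface = 2*A and gamma = W / (2*A)
gamma = 0.000401 / (2 * 0.00171)
gamma = 0.117 J/m^2

0.117


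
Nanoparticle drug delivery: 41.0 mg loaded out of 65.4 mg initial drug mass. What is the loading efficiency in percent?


Drug loading efficiency = (drug loaded / drug initial) * 100
DLE = 41.0 / 65.4 * 100
DLE = 0.6269 * 100
DLE = 62.69%

62.69


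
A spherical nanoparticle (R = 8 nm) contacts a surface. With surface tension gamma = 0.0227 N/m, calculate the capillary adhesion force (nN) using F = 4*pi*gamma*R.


Convert radius: R = 8 nm = 8e-09 m
F = 4 * pi * gamma * R
F = 4 * pi * 0.0227 * 8e-09
F = 2.28205e-09 N = 2.2821 nN

2.2821


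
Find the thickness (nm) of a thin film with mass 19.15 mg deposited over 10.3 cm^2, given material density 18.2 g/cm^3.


Convert: m = 19.15 mg = 1.9150e-05 kg, A = 10.3 cm^2 = 1.0300e-03 m^2, rho = 18.2 g/cm^3 = 18200 kg/m^3
t = m / (A * rho)
t = 1.9150e-05 / (1.0300e-03 * 18200)
t = 1.0216e-06 m = 1021.6 nm

1021.6


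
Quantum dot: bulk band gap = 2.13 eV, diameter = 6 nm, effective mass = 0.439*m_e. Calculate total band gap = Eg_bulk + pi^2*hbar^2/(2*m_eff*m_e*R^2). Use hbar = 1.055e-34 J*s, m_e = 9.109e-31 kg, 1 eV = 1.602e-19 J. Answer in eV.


Radius R = 6/2 nm = 3e-09 m
Confinement energy dE = pi^2 * hbar^2 / (2 * m_eff * m_e * R^2)
dE = pi^2 * (1.055e-34)^2 / (2 * 0.439 * 9.109e-31 * (3e-09)^2) J, divided by 1.602e-19 J/eV
dE = 0.0953 eV
Total band gap = E_g(bulk) + dE = 2.13 + 0.0953 = 2.2253 eV

2.2253


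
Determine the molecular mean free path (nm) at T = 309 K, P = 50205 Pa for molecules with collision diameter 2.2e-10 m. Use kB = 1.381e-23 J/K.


Mean free path: lambda = kB*T / (sqrt(2) * pi * d^2 * P)
lambda = 1.381e-23 * 309 / (sqrt(2) * pi * (2.2e-10)^2 * 50205)
lambda = 3.95271e-07 m
lambda = 395.27 nm

395.27


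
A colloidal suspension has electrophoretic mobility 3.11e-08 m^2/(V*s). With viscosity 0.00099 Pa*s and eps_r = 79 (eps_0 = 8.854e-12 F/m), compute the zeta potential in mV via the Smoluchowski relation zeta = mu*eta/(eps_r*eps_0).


Smoluchowski equation: zeta = mu * eta / (eps_r * eps_0)
zeta = 3.11e-08 * 0.00099 / (79 * 8.854e-12)
zeta = 0.044018 V = 44.02 mV

44.02


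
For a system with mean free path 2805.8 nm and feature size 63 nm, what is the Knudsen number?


Knudsen number Kn = lambda / L
Kn = 2805.8 / 63
Kn = 44.5365

44.5365


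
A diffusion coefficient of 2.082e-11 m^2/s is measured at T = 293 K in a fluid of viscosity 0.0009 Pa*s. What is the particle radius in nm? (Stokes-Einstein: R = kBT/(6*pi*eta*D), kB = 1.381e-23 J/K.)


Stokes-Einstein: R = kB*T / (6*pi*eta*D)
R = 1.381e-23 * 293 / (6 * pi * 0.0009 * 2.082e-11)
R = 1.14561e-08 m = 11.46 nm

11.46


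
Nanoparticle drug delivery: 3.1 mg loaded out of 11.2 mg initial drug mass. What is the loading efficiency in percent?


Drug loading efficiency = (drug loaded / drug initial) * 100
DLE = 3.1 / 11.2 * 100
DLE = 0.2768 * 100
DLE = 27.68%

27.68


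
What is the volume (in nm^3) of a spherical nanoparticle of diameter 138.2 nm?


Radius r = 138.2/2 = 69.1 nm
Volume V = (4/3) * pi * r^3
V = (4/3) * pi * (69.1)^3
V = 1382046.81 nm^3

1382046.81


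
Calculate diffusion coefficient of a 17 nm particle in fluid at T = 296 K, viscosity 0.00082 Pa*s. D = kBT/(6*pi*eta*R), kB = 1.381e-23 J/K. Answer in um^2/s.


Radius R = 17/2 = 8.5 nm = 8.5e-09 m
D = kB*T / (6*pi*eta*R)
D = 1.381e-23 * 296 / (6 * pi * 0.00082 * 8.5e-09)
D = 3.11137e-11 m^2/s = 31.114 um^2/s

31.114


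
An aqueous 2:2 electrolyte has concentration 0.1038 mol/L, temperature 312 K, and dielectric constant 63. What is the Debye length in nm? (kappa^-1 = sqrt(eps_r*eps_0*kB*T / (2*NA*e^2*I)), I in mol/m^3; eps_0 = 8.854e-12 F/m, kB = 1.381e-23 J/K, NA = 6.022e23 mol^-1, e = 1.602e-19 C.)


Ionic strength I = 0.1038 * 2^2 * 1000 = 415.2 mol/m^3
kappa^-1 = sqrt(63 * 8.854e-12 * 1.381e-23 * 312 / (2 * 6.022e23 * (1.602e-19)^2 * 415.2))
kappa^-1 = 0.433 nm

0.433


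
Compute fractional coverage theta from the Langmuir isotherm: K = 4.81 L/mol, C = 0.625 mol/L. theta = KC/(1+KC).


Langmuir isotherm: theta = K*C / (1 + K*C)
K*C = 4.81 * 0.625 = 3.00625
theta = 3.00625 / (1 + 3.00625) = 3.00625 / 4.00625
theta = 0.7504

0.7504


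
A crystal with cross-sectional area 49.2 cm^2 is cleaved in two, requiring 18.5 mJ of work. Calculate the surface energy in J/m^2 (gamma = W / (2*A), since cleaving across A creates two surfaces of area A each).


Convert: A = 49.2 cm^2 = 0.00492 m^2, W = 18.5 mJ = 0.0185 J
Cleaving exposes two faces of area A, so total new surface = 2*A and gamma = W / (2*A)
gamma = 0.0185 / (2 * 0.00492)
gamma = 1.88 J/m^2

1.88


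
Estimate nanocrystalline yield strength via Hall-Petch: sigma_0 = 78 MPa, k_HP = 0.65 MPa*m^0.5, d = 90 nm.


d = 90 nm = 9e-08 m
sqrt(d) = 0.0003
Hall-Petch contribution = k / sqrt(d) = 0.65 / 0.0003 = 2166.7 MPa
sigma = sigma_0 + k/sqrt(d) = 78 + 2166.7 = 2244.7 MPa

2244.7


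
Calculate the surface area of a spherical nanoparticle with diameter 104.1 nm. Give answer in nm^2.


Radius r = 104.1/2 = 52.05 nm
Surface area SA = 4 * pi * r^2
SA = 4 * pi * (52.05)^2
SA = 34044.84 nm^2

34044.84


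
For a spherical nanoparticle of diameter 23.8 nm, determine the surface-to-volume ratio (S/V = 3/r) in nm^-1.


Radius r = 23.8/2 = 11.9 nm
S/V = 3 / r = 3 / 11.9
S/V = 0.2521 nm^-1

0.2521


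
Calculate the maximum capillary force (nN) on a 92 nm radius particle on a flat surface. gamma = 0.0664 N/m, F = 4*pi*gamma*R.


Convert radius: R = 92 nm = 9.2e-08 m
F = 4 * pi * gamma * R
F = 4 * pi * 0.0664 * 9.2e-08
F = 7.67654e-08 N = 76.7654 nN

76.7654


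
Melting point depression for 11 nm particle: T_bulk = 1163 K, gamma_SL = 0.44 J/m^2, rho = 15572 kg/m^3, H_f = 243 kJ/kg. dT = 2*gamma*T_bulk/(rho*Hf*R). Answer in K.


Radius R = 11/2 = 5.5 nm = 5.5e-09 m
Convert H_f = 243 kJ/kg = 243000 J/kg
dT = 2 * gamma_SL * T_bulk / (rho * H_f * R)
dT = 2 * 0.44 * 1163 / (15572 * 243000 * 5.5e-09)
dT = 49.2 K

49.2


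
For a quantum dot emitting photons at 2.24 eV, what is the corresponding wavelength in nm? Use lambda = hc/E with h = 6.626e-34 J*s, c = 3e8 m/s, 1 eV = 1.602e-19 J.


Convert energy: E = 2.24 eV = 2.24 * 1.602e-19 = 3.58848e-19 J
lambda = h*c / E = 6.626e-34 * 3e8 / 3.58848e-19
lambda = 5.53939e-07 m = 553.9 nm

553.9


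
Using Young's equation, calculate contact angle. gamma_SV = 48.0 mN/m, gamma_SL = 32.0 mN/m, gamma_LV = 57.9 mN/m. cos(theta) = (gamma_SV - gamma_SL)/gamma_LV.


cos(theta) = (gamma_SV - gamma_SL) / gamma_LV
cos(theta) = (48.0 - 32.0) / 57.9
cos(theta) = 0.276339
theta = arccos(0.276339) = 73.96 degrees

73.96


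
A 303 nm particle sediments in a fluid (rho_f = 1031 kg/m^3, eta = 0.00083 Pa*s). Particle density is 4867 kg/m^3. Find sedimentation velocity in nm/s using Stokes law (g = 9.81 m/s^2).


Radius R = 303/2 nm = 1.515e-07 m
Density difference = 4867 - 1031 = 3836 kg/m^3
v = 2 * R^2 * (rho_p - rho_f) * g / (9 * eta)
v = 2 * (1.515e-07)^2 * 3836 * 9.81 / (9 * 0.00083)
v = 2.3125e-07 m/s = 231.2503 nm/s

231.2503


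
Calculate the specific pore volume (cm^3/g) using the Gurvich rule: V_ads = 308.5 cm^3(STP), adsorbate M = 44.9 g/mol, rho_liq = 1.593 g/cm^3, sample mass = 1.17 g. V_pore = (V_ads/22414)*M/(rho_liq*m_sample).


Moles adsorbed n = V_ads / 22414 = 308.5 / 22414 = 1.376372e-02 mol
Liquid volume V_liq = n * M / rho_liq = 1.376372e-02 * 44.9 / 1.593 = 0.38794 cm^3
Specific pore volume V_pore = V_liq / m_sample = 0.38794 / 1.17
V_pore = 0.3316 cm^3/g

0.3316


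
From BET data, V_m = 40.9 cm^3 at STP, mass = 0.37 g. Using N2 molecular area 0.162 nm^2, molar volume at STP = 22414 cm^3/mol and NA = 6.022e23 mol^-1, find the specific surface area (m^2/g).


Number of moles in monolayer = V_m / 22414 = 40.9 / 22414 = 0.00182475
Number of molecules = moles * NA = 0.00182475 * 6.022e23
SA = molecules * sigma / mass
SA = (40.9 / 22414) * 6.022e23 * 0.162e-18 / 0.37
SA = 481.1 m^2/g

481.1


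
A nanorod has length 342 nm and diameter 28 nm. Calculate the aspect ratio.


Aspect ratio AR = length / diameter
AR = 342 / 28
AR = 12.21

12.21


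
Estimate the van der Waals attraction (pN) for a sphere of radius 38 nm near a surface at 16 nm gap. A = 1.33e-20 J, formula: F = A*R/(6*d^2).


Convert to SI: R = 38 nm = 3.8e-08 m, d = 16 nm = 1.6e-08 m
F = A * R / (6 * d^2)
F = 1.33e-20 * 3.8e-08 / (6 * (1.6e-08)^2)
F = 3.29036e-13 N = 0.329 pN

0.329


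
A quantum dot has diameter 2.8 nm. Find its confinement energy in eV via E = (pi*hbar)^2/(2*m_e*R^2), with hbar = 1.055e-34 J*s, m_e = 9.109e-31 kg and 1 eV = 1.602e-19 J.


Radius R = 2.8/2 = 1.4 nm = 1.4e-09 m
E = (pi * 1.055e-34)^2 / (2 * 9.109e-31 * (1.4e-09)^2)
E(J) = 3.07644e-20
E = E(J) / 1.602e-19 = 0.192 eV

0.192


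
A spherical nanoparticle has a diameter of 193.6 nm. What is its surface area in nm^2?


Radius r = 193.6/2 = 96.8 nm
Surface area SA = 4 * pi * r^2
SA = 4 * pi * (96.8)^2
SA = 117749.91 nm^2

117749.91


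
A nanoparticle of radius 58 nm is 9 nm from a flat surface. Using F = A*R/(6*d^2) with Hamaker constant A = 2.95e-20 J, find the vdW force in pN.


Convert to SI: R = 58 nm = 5.8e-08 m, d = 9 nm = 9e-09 m
F = A * R / (6 * d^2)
F = 2.95e-20 * 5.8e-08 / (6 * (9e-09)^2)
F = 3.52058e-12 N = 3.521 pN

3.521


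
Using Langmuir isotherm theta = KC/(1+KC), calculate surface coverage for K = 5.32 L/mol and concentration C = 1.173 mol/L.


Langmuir isotherm: theta = K*C / (1 + K*C)
K*C = 5.32 * 1.173 = 6.24036
theta = 6.24036 / (1 + 6.24036) = 6.24036 / 7.24036
theta = 0.8619

0.8619


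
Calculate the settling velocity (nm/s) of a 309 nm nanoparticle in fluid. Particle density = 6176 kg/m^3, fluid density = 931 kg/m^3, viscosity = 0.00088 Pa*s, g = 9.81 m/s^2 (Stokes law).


Radius R = 309/2 nm = 1.545e-07 m
Density difference = 6176 - 931 = 5245 kg/m^3
v = 2 * R^2 * (rho_p - rho_f) * g / (9 * eta)
v = 2 * (1.545e-07)^2 * 5245 * 9.81 / (9 * 0.00088)
v = 3.10153e-07 m/s = 310.1532 nm/s

310.1532


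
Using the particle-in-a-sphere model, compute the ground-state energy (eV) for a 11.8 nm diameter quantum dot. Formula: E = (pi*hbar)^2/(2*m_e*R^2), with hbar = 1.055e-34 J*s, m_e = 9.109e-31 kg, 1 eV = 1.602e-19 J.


Radius R = 11.8/2 = 5.9 nm = 5.9e-09 m
E = (pi * 1.055e-34)^2 / (2 * 9.109e-31 * (5.9e-09)^2)
E(J) = 1.73221e-21
E = E(J) / 1.602e-19 = 0.0108 eV

0.0108


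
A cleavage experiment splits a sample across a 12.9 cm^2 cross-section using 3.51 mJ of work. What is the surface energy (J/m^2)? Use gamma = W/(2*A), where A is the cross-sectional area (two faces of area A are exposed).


Convert: A = 12.9 cm^2 = 0.00129 m^2, W = 3.51 mJ = 0.00351 J
Cleaving exposes two faces of area A, so total new surface = 2*A and gamma = W / (2*A)
gamma = 0.00351 / (2 * 0.00129)
gamma = 1.36 J/m^2

1.36


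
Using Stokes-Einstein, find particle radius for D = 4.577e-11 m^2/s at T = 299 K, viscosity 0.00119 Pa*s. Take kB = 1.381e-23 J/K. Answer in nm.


Stokes-Einstein: R = kB*T / (6*pi*eta*D)
R = 1.381e-23 * 299 / (6 * pi * 0.00119 * 4.577e-11)
R = 4.02194e-09 m = 4.02 nm

4.02


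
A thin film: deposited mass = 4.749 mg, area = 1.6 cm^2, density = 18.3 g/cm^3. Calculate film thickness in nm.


Convert: m = 4.749 mg = 4.7490e-06 kg, A = 1.6 cm^2 = 1.6000e-04 m^2, rho = 18.3 g/cm^3 = 18300 kg/m^3
t = m / (A * rho)
t = 4.7490e-06 / (1.6000e-04 * 18300)
t = 1.6219e-06 m = 1621.9 nm

1621.9


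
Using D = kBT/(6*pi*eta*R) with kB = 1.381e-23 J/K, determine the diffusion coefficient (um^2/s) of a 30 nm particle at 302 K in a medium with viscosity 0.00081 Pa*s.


Radius R = 30/2 = 15 nm = 1.5e-08 m
D = kB*T / (6*pi*eta*R)
D = 1.381e-23 * 302 / (6 * pi * 0.00081 * 1.5e-08)
D = 1.82106e-11 m^2/s = 18.211 um^2/s

18.211


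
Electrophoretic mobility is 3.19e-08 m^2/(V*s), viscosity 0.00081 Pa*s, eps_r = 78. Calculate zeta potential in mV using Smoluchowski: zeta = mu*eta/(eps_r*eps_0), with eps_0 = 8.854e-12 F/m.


Smoluchowski equation: zeta = mu * eta / (eps_r * eps_0)
zeta = 3.19e-08 * 0.00081 / (78 * 8.854e-12)
zeta = 0.037415 V = 37.41 mV

37.41


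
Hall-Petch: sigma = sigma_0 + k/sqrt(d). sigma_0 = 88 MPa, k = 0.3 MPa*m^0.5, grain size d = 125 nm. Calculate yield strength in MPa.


d = 125 nm = 1.25e-07 m
sqrt(d) = 0.0003535534
Hall-Petch contribution = k / sqrt(d) = 0.3 / 0.0003535534 = 848.5 MPa
sigma = sigma_0 + k/sqrt(d) = 88 + 848.5 = 936.5 MPa

936.5


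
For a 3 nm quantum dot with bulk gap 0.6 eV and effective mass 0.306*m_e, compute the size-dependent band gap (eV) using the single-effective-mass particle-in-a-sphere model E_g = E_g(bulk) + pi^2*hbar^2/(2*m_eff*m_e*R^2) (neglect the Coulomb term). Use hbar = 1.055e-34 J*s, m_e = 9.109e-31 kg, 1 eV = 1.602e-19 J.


Radius R = 3/2 nm = 1.5e-09 m
Confinement energy dE = pi^2 * hbar^2 / (2 * m_eff * m_e * R^2)
dE = pi^2 * (1.055e-34)^2 / (2 * 0.306 * 9.109e-31 * (1.5e-09)^2) J, divided by 1.602e-19 J/eV
dE = 0.5467 eV
Total band gap = E_g(bulk) + dE = 0.6 + 0.5467 = 1.1467 eV

1.1467


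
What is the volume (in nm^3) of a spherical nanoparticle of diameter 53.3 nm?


Radius r = 53.3/2 = 26.65 nm
Volume V = (4/3) * pi * r^3
V = (4/3) * pi * (26.65)^3
V = 79283.03 nm^3

79283.03


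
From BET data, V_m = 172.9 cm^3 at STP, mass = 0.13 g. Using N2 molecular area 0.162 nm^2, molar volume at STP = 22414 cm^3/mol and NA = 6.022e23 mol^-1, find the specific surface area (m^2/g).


Number of moles in monolayer = V_m / 22414 = 172.9 / 22414 = 0.00771393
Number of molecules = moles * NA = 0.00771393 * 6.022e23
SA = molecules * sigma / mass
SA = (172.9 / 22414) * 6.022e23 * 0.162e-18 / 0.13
SA = 5788.8 m^2/g

5788.8


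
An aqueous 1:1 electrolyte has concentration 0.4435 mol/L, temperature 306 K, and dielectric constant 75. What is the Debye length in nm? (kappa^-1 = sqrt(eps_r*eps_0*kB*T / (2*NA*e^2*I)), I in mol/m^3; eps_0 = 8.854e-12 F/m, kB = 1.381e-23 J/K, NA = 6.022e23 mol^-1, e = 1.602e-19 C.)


Ionic strength I = 0.4435 * 1^2 * 1000 = 443.5 mol/m^3
kappa^-1 = sqrt(75 * 8.854e-12 * 1.381e-23 * 306 / (2 * 6.022e23 * (1.602e-19)^2 * 443.5))
kappa^-1 = 0.452 nm

0.452


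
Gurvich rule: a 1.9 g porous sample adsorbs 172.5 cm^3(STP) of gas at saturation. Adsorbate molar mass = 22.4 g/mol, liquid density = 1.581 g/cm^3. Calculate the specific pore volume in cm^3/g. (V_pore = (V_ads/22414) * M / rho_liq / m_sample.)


Moles adsorbed n = V_ads / 22414 = 172.5 / 22414 = 7.696083e-03 mol
Liquid volume V_liq = n * M / rho_liq = 7.696083e-03 * 22.4 / 1.581 = 0.10904 cm^3
Specific pore volume V_pore = V_liq / m_sample = 0.10904 / 1.9
V_pore = 0.0574 cm^3/g

0.0574


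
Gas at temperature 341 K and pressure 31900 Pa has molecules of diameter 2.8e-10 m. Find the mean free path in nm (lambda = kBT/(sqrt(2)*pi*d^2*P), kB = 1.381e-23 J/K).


Mean free path: lambda = kB*T / (sqrt(2) * pi * d^2 * P)
lambda = 1.381e-23 * 341 / (sqrt(2) * pi * (2.8e-10)^2 * 31900)
lambda = 4.23815e-07 m
lambda = 423.82 nm

423.82


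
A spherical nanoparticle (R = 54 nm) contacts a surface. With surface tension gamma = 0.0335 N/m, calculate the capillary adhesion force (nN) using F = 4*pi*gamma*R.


Convert radius: R = 54 nm = 5.4e-08 m
F = 4 * pi * gamma * R
F = 4 * pi * 0.0335 * 5.4e-08
F = 2.27326e-08 N = 22.7326 nN

22.7326


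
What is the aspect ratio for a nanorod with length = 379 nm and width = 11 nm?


Aspect ratio AR = length / diameter
AR = 379 / 11
AR = 34.45

34.45


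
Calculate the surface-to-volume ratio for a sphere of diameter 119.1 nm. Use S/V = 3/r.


Radius r = 119.1/2 = 59.55 nm
S/V = 3 / r = 3 / 59.55
S/V = 0.0504 nm^-1

0.0504


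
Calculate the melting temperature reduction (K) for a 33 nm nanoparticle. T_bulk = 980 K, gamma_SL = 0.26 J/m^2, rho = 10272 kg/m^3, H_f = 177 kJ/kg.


Radius R = 33/2 = 16.5 nm = 1.65e-08 m
Convert H_f = 177 kJ/kg = 177000 J/kg
dT = 2 * gamma_SL * T_bulk / (rho * H_f * R)
dT = 2 * 0.26 * 980 / (10272 * 177000 * 1.65e-08)
dT = 17.0 K

17.0


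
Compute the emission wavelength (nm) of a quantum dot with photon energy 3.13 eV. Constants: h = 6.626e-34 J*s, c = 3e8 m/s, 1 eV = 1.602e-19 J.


Convert energy: E = 3.13 eV = 3.13 * 1.602e-19 = 5.01426e-19 J
lambda = h*c / E = 6.626e-34 * 3e8 / 5.01426e-19
lambda = 3.96429e-07 m = 396.4 nm

396.4


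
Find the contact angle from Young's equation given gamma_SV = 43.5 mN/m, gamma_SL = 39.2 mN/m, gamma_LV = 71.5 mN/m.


cos(theta) = (gamma_SV - gamma_SL) / gamma_LV
cos(theta) = (43.5 - 39.2) / 71.5
cos(theta) = 0.06014
theta = arccos(0.06014) = 86.55 degrees

86.55


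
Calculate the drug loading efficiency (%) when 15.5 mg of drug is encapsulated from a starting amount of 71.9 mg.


Drug loading efficiency = (drug loaded / drug initial) * 100
DLE = 15.5 / 71.9 * 100
DLE = 0.2156 * 100
DLE = 21.56%

21.56


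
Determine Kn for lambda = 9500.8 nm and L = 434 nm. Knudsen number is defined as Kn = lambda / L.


Knudsen number Kn = lambda / L
Kn = 9500.8 / 434
Kn = 21.8912

21.8912


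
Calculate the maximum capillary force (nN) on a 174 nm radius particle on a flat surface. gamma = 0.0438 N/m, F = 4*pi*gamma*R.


Convert radius: R = 174 nm = 1.74e-07 m
F = 4 * pi * gamma * R
F = 4 * pi * 0.0438 * 1.74e-07
F = 9.57708e-08 N = 95.7708 nN

95.7708


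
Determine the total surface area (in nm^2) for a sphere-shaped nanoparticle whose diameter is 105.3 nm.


Radius r = 105.3/2 = 52.65 nm
Surface area SA = 4 * pi * r^2
SA = 4 * pi * (52.65)^2
SA = 34834.26 nm^2

34834.26


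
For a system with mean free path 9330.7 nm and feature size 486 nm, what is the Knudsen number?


Knudsen number Kn = lambda / L
Kn = 9330.7 / 486
Kn = 19.199

19.199


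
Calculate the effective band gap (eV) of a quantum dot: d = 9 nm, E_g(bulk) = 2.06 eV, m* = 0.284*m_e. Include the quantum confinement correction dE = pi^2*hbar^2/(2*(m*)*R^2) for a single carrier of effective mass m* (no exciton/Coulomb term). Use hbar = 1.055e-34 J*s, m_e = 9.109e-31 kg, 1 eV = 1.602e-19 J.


Radius R = 9/2 nm = 4.5e-09 m
Confinement energy dE = pi^2 * hbar^2 / (2 * m_eff * m_e * R^2)
dE = pi^2 * (1.055e-34)^2 / (2 * 0.284 * 9.109e-31 * (4.5e-09)^2) J, divided by 1.602e-19 J/eV
dE = 0.0654 eV
Total band gap = E_g(bulk) + dE = 2.06 + 0.0654 = 2.1254 eV

2.1254


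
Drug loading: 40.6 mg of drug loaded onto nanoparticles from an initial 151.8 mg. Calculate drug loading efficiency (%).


Drug loading efficiency = (drug loaded / drug initial) * 100
DLE = 40.6 / 151.8 * 100
DLE = 0.2675 * 100
DLE = 26.75%

26.75


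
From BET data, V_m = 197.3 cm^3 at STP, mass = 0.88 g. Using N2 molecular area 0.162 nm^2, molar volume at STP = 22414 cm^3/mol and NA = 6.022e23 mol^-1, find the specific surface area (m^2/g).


Number of moles in monolayer = V_m / 22414 = 197.3 / 22414 = 0.00880253
Number of molecules = moles * NA = 0.00880253 * 6.022e23
SA = molecules * sigma / mass
SA = (197.3 / 22414) * 6.022e23 * 0.162e-18 / 0.88
SA = 975.8 m^2/g

975.8


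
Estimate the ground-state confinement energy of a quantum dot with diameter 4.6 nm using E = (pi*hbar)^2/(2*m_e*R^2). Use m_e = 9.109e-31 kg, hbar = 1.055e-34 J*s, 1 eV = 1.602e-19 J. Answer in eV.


Radius R = 4.6/2 = 2.3 nm = 2.3e-09 m
E = (pi * 1.055e-34)^2 / (2 * 9.109e-31 * (2.3e-09)^2)
E(J) = 1.13985e-20
E = E(J) / 1.602e-19 = 0.0712 eV

0.0712


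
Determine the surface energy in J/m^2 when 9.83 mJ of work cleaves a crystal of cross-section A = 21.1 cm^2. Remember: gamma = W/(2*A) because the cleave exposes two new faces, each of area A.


Convert: A = 21.1 cm^2 = 0.00211 m^2, W = 9.83 mJ = 0.00983 J
Cleaving exposes two faces of area A, so total new surface = 2*A and gamma = W / (2*A)
gamma = 0.00983 / (2 * 0.00211)
gamma = 2.329 J/m^2

2.329


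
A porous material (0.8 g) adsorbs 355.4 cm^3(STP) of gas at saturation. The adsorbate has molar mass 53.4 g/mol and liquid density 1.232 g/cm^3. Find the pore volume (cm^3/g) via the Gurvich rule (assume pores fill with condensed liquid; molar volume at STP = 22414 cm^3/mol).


Moles adsorbed n = V_ads / 22414 = 355.4 / 22414 = 1.585616e-02 mol
Liquid volume V_liq = n * M / rho_liq = 1.585616e-02 * 53.4 / 1.232 = 0.68727 cm^3
Specific pore volume V_pore = V_liq / m_sample = 0.68727 / 0.8
V_pore = 0.8591 cm^3/g

0.8591


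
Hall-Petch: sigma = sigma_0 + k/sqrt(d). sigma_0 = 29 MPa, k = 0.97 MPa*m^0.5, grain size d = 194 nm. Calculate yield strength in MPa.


d = 194 nm = 1.94e-07 m
sqrt(d) = 0.0004404543
Hall-Petch contribution = k / sqrt(d) = 0.97 / 0.0004404543 = 2202.3 MPa
sigma = sigma_0 + k/sqrt(d) = 29 + 2202.3 = 2231.3 MPa

2231.3


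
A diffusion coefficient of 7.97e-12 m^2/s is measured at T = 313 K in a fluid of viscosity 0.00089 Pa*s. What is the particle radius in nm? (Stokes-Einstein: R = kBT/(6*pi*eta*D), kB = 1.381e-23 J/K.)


Stokes-Einstein: R = kB*T / (6*pi*eta*D)
R = 1.381e-23 * 313 / (6 * pi * 0.00089 * 7.97e-12)
R = 3.23287e-08 m = 32.33 nm

32.33


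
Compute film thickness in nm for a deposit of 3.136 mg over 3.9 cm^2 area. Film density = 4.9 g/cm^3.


Convert: m = 3.136 mg = 3.1360e-06 kg, A = 3.9 cm^2 = 3.9000e-04 m^2, rho = 4.9 g/cm^3 = 4900 kg/m^3
t = m / (A * rho)
t = 3.1360e-06 / (3.9000e-04 * 4900)
t = 1.6410e-06 m = 1641.0 nm

1641.0


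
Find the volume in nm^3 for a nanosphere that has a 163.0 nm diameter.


Radius r = 163.0/2 = 81.5 nm
Volume V = (4/3) * pi * r^3
V = (4/3) * pi * (81.5)^3
V = 2267573.83 nm^3

2267573.83


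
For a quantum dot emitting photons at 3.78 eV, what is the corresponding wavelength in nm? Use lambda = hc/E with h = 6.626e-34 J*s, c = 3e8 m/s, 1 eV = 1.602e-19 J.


Convert energy: E = 3.78 eV = 3.78 * 1.602e-19 = 6.05556e-19 J
lambda = h*c / E = 6.626e-34 * 3e8 / 6.05556e-19
lambda = 3.2826e-07 m = 328.3 nm

328.3


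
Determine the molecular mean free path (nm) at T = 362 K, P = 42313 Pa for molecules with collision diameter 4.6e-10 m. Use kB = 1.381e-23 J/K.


Mean free path: lambda = kB*T / (sqrt(2) * pi * d^2 * P)
lambda = 1.381e-23 * 362 / (sqrt(2) * pi * (4.6e-10)^2 * 42313)
lambda = 1.25675e-07 m
lambda = 125.67 nm

125.67


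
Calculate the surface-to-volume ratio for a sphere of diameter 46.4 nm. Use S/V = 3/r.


Radius r = 46.4/2 = 23.2 nm
S/V = 3 / r = 3 / 23.2
S/V = 0.1293 nm^-1

0.1293


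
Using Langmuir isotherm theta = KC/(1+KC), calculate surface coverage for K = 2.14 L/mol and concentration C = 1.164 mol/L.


Langmuir isotherm: theta = K*C / (1 + K*C)
K*C = 2.14 * 1.164 = 2.49096
theta = 2.49096 / (1 + 2.49096) = 2.49096 / 3.49096
theta = 0.7135

0.7135


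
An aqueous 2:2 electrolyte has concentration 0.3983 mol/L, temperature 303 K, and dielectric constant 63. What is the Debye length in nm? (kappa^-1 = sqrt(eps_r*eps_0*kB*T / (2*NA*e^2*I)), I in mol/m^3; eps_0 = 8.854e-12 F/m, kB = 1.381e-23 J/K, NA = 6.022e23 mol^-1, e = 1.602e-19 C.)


Ionic strength I = 0.3983 * 2^2 * 1000 = 1593.2 mol/m^3
kappa^-1 = sqrt(63 * 8.854e-12 * 1.381e-23 * 303 / (2 * 6.022e23 * (1.602e-19)^2 * 1593.2))
kappa^-1 = 0.218 nm

0.218


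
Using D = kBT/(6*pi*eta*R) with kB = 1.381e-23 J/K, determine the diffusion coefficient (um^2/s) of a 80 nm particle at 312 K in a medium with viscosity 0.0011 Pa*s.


Radius R = 80/2 = 40 nm = 4e-08 m
D = kB*T / (6*pi*eta*R)
D = 1.381e-23 * 312 / (6 * pi * 0.0011 * 4e-08)
D = 5.19511e-12 m^2/s = 5.195 um^2/s

5.195


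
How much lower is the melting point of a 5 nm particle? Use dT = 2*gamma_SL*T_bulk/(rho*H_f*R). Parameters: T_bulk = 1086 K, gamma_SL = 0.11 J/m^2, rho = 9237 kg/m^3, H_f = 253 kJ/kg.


Radius R = 5/2 = 2.5 nm = 2.5e-09 m
Convert H_f = 253 kJ/kg = 253000 J/kg
dT = 2 * gamma_SL * T_bulk / (rho * H_f * R)
dT = 2 * 0.11 * 1086 / (9237 * 253000 * 2.5e-09)
dT = 40.9 K

40.9


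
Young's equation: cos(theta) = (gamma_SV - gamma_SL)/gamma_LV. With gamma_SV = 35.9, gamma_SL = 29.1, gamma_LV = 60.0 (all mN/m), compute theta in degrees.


cos(theta) = (gamma_SV - gamma_SL) / gamma_LV
cos(theta) = (35.9 - 29.1) / 60.0
cos(theta) = 0.113333
theta = arccos(0.113333) = 83.49 degrees

83.49


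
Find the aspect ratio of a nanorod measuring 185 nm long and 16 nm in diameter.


Aspect ratio AR = length / diameter
AR = 185 / 16
AR = 11.56

11.56


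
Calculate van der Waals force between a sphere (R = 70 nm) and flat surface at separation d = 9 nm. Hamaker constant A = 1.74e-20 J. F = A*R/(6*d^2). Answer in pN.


Convert to SI: R = 70 nm = 7e-08 m, d = 9 nm = 9e-09 m
F = A * R / (6 * d^2)
F = 1.74e-20 * 7e-08 / (6 * (9e-09)^2)
F = 2.50617e-12 N = 2.506 pN

2.506


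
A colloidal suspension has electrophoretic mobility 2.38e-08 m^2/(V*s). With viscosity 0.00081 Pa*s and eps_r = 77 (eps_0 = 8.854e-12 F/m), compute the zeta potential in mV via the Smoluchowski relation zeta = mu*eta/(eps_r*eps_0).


Smoluchowski equation: zeta = mu * eta / (eps_r * eps_0)
zeta = 2.38e-08 * 0.00081 / (77 * 8.854e-12)
zeta = 0.028277 V = 28.28 mV

28.28


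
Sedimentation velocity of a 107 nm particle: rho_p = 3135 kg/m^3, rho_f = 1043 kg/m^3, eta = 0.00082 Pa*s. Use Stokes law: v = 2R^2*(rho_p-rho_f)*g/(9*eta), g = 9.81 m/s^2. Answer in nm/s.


Radius R = 107/2 nm = 5.35e-08 m
Density difference = 3135 - 1043 = 2092 kg/m^3
v = 2 * R^2 * (rho_p - rho_f) * g / (9 * eta)
v = 2 * (5.35e-08)^2 * 2092 * 9.81 / (9 * 0.00082)
v = 1.59189e-08 m/s = 15.9189 nm/s

15.9189


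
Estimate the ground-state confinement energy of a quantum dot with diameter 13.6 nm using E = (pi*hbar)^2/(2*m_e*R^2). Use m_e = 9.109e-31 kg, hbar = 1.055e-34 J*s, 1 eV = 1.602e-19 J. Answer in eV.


Radius R = 13.6/2 = 6.8 nm = 6.8e-09 m
E = (pi * 1.055e-34)^2 / (2 * 9.109e-31 * (6.8e-09)^2)
E(J) = 1.30403e-21
E = E(J) / 1.602e-19 = 0.0081 eV

0.0081


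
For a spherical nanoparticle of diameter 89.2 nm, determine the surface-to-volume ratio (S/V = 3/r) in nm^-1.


Radius r = 89.2/2 = 44.6 nm
S/V = 3 / r = 3 / 44.6
S/V = 0.0673 nm^-1

0.0673


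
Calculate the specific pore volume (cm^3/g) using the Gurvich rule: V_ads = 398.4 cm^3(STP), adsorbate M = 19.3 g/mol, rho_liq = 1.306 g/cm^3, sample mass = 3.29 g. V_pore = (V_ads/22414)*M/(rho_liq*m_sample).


Moles adsorbed n = V_ads / 22414 = 398.4 / 22414 = 1.777461e-02 mol
Liquid volume V_liq = n * M / rho_liq = 1.777461e-02 * 19.3 / 1.306 = 0.26267 cm^3
Specific pore volume V_pore = V_liq / m_sample = 0.26267 / 3.29
V_pore = 0.0798 cm^3/g

0.0798


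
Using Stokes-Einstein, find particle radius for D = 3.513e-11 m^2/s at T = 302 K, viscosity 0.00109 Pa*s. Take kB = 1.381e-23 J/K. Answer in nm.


Stokes-Einstein: R = kB*T / (6*pi*eta*D)
R = 1.381e-23 * 302 / (6 * pi * 0.00109 * 3.513e-11)
R = 5.77823e-09 m = 5.78 nm

5.78


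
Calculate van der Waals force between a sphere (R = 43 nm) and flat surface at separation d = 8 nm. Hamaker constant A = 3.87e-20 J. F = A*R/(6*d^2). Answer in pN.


Convert to SI: R = 43 nm = 4.3e-08 m, d = 8 nm = 8e-09 m
F = A * R / (6 * d^2)
F = 3.87e-20 * 4.3e-08 / (6 * (8e-09)^2)
F = 4.33359e-12 N = 4.334 pN

4.334


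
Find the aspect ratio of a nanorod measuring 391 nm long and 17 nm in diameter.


Aspect ratio AR = length / diameter
AR = 391 / 17
AR = 23.0

23.0


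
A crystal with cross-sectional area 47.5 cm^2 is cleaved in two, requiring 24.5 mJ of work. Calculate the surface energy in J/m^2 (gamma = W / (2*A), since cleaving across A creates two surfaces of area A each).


Convert: A = 47.5 cm^2 = 0.00475 m^2, W = 24.5 mJ = 0.0245 J
Cleaving exposes two faces of area A, so total new surface = 2*A and gamma = W / (2*A)
gamma = 0.0245 / (2 * 0.00475)
gamma = 2.579 J/m^2

2.579


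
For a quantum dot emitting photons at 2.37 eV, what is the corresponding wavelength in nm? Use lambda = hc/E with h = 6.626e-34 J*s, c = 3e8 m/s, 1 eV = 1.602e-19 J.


Convert energy: E = 2.37 eV = 2.37 * 1.602e-19 = 3.79674e-19 J
lambda = h*c / E = 6.626e-34 * 3e8 / 3.79674e-19
lambda = 5.23554e-07 m = 523.6 nm

523.6


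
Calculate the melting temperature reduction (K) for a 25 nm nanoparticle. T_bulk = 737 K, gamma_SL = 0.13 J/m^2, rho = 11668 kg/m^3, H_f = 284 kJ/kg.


Radius R = 25/2 = 12.5 nm = 1.25e-08 m
Convert H_f = 284 kJ/kg = 284000 J/kg
dT = 2 * gamma_SL * T_bulk / (rho * H_f * R)
dT = 2 * 0.13 * 737 / (11668 * 284000 * 1.25e-08)
dT = 4.6 K

4.6


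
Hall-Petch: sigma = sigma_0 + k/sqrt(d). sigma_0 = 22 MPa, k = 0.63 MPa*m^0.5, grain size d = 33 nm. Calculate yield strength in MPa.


d = 33 nm = 3.3e-08 m
sqrt(d) = 0.000181659
Hall-Petch contribution = k / sqrt(d) = 0.63 / 0.000181659 = 3468.0 MPa
sigma = sigma_0 + k/sqrt(d) = 22 + 3468.0 = 3490.0 MPa

3490.0


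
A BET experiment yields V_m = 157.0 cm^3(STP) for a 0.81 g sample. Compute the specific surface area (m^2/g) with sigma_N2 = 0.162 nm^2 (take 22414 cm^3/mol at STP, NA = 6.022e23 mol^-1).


Number of moles in monolayer = V_m / 22414 = 157.0 / 22414 = 0.00700455
Number of molecules = moles * NA = 0.00700455 * 6.022e23
SA = molecules * sigma / mass
SA = (157.0 / 22414) * 6.022e23 * 0.162e-18 / 0.81
SA = 843.6 m^2/g

843.6


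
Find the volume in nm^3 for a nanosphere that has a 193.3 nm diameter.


Radius r = 193.3/2 = 96.65 nm
Volume V = (4/3) * pi * r^3
V = (4/3) * pi * (96.65)^3
V = 3781761.92 nm^3

3781761.92


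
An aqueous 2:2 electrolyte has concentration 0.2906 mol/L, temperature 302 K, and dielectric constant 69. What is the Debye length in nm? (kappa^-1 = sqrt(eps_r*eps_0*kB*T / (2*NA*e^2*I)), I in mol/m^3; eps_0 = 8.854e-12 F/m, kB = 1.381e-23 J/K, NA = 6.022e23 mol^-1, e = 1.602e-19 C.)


Ionic strength I = 0.2906 * 2^2 * 1000 = 1162.4 mol/m^3
kappa^-1 = sqrt(69 * 8.854e-12 * 1.381e-23 * 302 / (2 * 6.022e23 * (1.602e-19)^2 * 1162.4))
kappa^-1 = 0.266 nm

0.266


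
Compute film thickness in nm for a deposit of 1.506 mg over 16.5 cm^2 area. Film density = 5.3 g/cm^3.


Convert: m = 1.506 mg = 1.5060e-06 kg, A = 16.5 cm^2 = 1.6500e-03 m^2, rho = 5.3 g/cm^3 = 5300 kg/m^3
t = m / (A * rho)
t = 1.5060e-06 / (1.6500e-03 * 5300)
t = 1.7221e-07 m = 172.2 nm

172.2


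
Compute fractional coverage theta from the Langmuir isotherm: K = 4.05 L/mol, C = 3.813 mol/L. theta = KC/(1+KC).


Langmuir isotherm: theta = K*C / (1 + K*C)
K*C = 4.05 * 3.813 = 15.44265
theta = 15.44265 / (1 + 15.44265) = 15.44265 / 16.44265
theta = 0.9392

0.9392


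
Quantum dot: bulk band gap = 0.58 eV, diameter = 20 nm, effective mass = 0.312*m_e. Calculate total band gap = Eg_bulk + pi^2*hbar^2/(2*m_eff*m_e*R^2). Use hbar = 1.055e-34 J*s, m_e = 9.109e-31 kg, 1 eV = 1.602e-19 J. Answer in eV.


Radius R = 20/2 nm = 1e-08 m
Confinement energy dE = pi^2 * hbar^2 / (2 * m_eff * m_e * R^2)
dE = pi^2 * (1.055e-34)^2 / (2 * 0.312 * 9.109e-31 * (1e-08)^2) J, divided by 1.602e-19 J/eV
dE = 0.0121 eV
Total band gap = E_g(bulk) + dE = 0.58 + 0.0121 = 0.5921 eV

0.5921


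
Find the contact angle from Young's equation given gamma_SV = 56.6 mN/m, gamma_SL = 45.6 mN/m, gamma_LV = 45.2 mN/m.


cos(theta) = (gamma_SV - gamma_SL) / gamma_LV
cos(theta) = (56.6 - 45.6) / 45.2
cos(theta) = 0.243363
theta = arccos(0.243363) = 75.91 degrees

75.91


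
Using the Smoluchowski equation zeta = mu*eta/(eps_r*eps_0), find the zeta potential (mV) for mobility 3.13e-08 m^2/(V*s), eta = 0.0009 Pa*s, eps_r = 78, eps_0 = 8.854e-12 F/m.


Smoluchowski equation: zeta = mu * eta / (eps_r * eps_0)
zeta = 3.13e-08 * 0.0009 / (78 * 8.854e-12)
zeta = 0.04079 V = 40.79 mV

40.79


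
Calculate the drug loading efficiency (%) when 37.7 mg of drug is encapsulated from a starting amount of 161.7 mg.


Drug loading efficiency = (drug loaded / drug initial) * 100
DLE = 37.7 / 161.7 * 100
DLE = 0.2331 * 100
DLE = 23.31%

23.31


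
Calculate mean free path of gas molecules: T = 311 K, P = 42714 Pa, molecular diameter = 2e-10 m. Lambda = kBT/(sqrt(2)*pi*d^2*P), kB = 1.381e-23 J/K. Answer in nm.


Mean free path: lambda = kB*T / (sqrt(2) * pi * d^2 * P)
lambda = 1.381e-23 * 311 / (sqrt(2) * pi * (2e-10)^2 * 42714)
lambda = 5.65795e-07 m
lambda = 565.79 nm

565.79


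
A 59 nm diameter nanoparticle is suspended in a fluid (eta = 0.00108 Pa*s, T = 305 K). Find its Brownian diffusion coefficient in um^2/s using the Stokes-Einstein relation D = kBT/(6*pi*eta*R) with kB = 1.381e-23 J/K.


Radius R = 59/2 = 29.5 nm = 2.95e-08 m
D = kB*T / (6*pi*eta*R)
D = 1.381e-23 * 305 / (6 * pi * 0.00108 * 2.95e-08)
D = 7.01369e-12 m^2/s = 7.014 um^2/s

7.014


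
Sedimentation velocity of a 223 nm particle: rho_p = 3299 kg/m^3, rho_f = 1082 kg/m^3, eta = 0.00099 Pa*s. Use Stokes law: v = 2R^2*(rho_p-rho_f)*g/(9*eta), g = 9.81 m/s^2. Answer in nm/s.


Radius R = 223/2 nm = 1.115e-07 m
Density difference = 3299 - 1082 = 2217 kg/m^3
v = 2 * R^2 * (rho_p - rho_f) * g / (9 * eta)
v = 2 * (1.115e-07)^2 * 2217 * 9.81 / (9 * 0.00099)
v = 6.06927e-08 m/s = 60.6927 nm/s

60.6927


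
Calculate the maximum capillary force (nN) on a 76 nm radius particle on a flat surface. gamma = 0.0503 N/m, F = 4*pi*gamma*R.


Convert radius: R = 76 nm = 7.6e-08 m
F = 4 * pi * gamma * R
F = 4 * pi * 0.0503 * 7.6e-08
F = 4.80387e-08 N = 48.0387 nN

48.0387


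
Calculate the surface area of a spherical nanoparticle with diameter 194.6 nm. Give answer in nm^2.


Radius r = 194.6/2 = 97.3 nm
Surface area SA = 4 * pi * r^2
SA = 4 * pi * (97.3)^2
SA = 118969.47 nm^2

118969.47


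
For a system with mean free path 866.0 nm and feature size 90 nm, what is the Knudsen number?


Knudsen number Kn = lambda / L
Kn = 866.0 / 90
Kn = 9.6222

9.6222


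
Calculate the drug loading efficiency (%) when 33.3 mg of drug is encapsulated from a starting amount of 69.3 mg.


Drug loading efficiency = (drug loaded / drug initial) * 100
DLE = 33.3 / 69.3 * 100
DLE = 0.4805 * 100
DLE = 48.05%

48.05


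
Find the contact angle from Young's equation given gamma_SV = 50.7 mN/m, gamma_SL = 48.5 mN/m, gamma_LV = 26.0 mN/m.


cos(theta) = (gamma_SV - gamma_SL) / gamma_LV
cos(theta) = (50.7 - 48.5) / 26.0
cos(theta) = 0.084615
theta = arccos(0.084615) = 85.15 degrees

85.15


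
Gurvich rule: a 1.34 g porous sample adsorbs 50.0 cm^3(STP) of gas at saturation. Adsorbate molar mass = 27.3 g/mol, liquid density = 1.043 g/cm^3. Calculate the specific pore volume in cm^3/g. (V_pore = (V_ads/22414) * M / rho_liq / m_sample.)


Moles adsorbed n = V_ads / 22414 = 50.0 / 22414 = 2.230749e-03 mol
Liquid volume V_liq = n * M / rho_liq = 2.230749e-03 * 27.3 / 1.043 = 0.05839 cm^3
Specific pore volume V_pore = V_liq / m_sample = 0.05839 / 1.34
V_pore = 0.0436 cm^3/g

0.0436


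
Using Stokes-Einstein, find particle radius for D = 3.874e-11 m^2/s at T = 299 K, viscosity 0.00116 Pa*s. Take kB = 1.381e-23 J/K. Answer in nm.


Stokes-Einstein: R = kB*T / (6*pi*eta*D)
R = 1.381e-23 * 299 / (6 * pi * 0.00116 * 3.874e-11)
R = 4.87468e-09 m = 4.87 nm

4.87


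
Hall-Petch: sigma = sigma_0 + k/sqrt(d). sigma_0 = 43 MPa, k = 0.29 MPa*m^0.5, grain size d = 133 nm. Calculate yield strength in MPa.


d = 133 nm = 1.33e-07 m
sqrt(d) = 0.0003646917
Hall-Petch contribution = k / sqrt(d) = 0.29 / 0.0003646917 = 795.2 MPa
sigma = sigma_0 + k/sqrt(d) = 43 + 795.2 = 838.2 MPa

838.2


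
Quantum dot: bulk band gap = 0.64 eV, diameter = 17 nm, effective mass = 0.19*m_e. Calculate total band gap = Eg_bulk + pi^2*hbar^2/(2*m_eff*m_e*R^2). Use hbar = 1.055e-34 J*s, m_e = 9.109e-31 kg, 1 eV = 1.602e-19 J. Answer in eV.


Radius R = 17/2 nm = 8.5e-09 m
Confinement energy dE = pi^2 * hbar^2 / (2 * m_eff * m_e * R^2)
dE = pi^2 * (1.055e-34)^2 / (2 * 0.19 * 9.109e-31 * (8.5e-09)^2) J, divided by 1.602e-19 J/eV
dE = 0.0274 eV
Total band gap = E_g(bulk) + dE = 0.64 + 0.0274 = 0.6674 eV

0.6674


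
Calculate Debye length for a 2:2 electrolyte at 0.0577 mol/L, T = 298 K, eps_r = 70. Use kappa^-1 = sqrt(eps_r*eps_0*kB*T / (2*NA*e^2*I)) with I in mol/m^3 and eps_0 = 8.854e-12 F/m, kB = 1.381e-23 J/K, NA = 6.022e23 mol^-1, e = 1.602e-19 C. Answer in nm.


Ionic strength I = 0.0577 * 2^2 * 1000 = 230.8 mol/m^3
kappa^-1 = sqrt(70 * 8.854e-12 * 1.381e-23 * 298 / (2 * 6.022e23 * (1.602e-19)^2 * 230.8))
kappa^-1 = 0.598 nm

0.598


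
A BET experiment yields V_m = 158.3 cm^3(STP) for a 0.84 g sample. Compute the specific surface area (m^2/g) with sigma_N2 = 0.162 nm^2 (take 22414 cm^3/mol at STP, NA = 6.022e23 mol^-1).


Number of moles in monolayer = V_m / 22414 = 158.3 / 22414 = 0.00706255
Number of molecules = moles * NA = 0.00706255 * 6.022e23
SA = molecules * sigma / mass
SA = (158.3 / 22414) * 6.022e23 * 0.162e-18 / 0.84
SA = 820.2 m^2/g

820.2


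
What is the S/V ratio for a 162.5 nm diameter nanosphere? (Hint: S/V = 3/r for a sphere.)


Radius r = 162.5/2 = 81.25 nm
S/V = 3 / r = 3 / 81.25
S/V = 0.0369 nm^-1

0.0369


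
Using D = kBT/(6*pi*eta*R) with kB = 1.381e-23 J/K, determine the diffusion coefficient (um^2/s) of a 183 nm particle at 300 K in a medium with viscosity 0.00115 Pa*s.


Radius R = 183/2 = 91.5 nm = 9.15e-08 m
D = kB*T / (6*pi*eta*R)
D = 1.381e-23 * 300 / (6 * pi * 0.00115 * 9.15e-08)
D = 2.08879e-12 m^2/s = 2.089 um^2/s

2.089


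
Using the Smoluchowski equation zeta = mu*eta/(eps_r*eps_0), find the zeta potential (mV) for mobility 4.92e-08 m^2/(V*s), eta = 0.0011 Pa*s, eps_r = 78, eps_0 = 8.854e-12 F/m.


Smoluchowski equation: zeta = mu * eta / (eps_r * eps_0)
zeta = 4.92e-08 * 0.0011 / (78 * 8.854e-12)
zeta = 0.078365 V = 78.37 mV

78.37


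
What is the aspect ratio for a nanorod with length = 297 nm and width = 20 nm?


Aspect ratio AR = length / diameter
AR = 297 / 20
AR = 14.85

14.85


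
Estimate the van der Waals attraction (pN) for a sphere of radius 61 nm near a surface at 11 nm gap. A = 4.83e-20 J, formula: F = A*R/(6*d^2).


Convert to SI: R = 61 nm = 6.1e-08 m, d = 11 nm = 1.1e-08 m
F = A * R / (6 * d^2)
F = 4.83e-20 * 6.1e-08 / (6 * (1.1e-08)^2)
F = 4.05826e-12 N = 4.058 pN

4.058


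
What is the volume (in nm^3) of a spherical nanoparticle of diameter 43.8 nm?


Radius r = 43.8/2 = 21.9 nm
Volume V = (4/3) * pi * r^3
V = (4/3) * pi * (21.9)^3
V = 43996.79 nm^3

43996.79
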